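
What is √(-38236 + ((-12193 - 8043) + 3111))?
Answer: I*√55361 ≈ 235.29*I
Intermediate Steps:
√(-38236 + ((-12193 - 8043) + 3111)) = √(-38236 + (-20236 + 3111)) = √(-38236 - 17125) = √(-55361) = I*√55361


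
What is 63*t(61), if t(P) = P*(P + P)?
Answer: 468846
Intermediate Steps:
t(P) = 2*P² (t(P) = P*(2*P) = 2*P²)
63*t(61) = 63*(2*61²) = 63*(2*3721) = 63*7442 = 468846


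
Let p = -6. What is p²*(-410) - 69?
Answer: -14829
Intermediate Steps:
p²*(-410) - 69 = (-6)²*(-410) - 69 = 36*(-410) - 69 = -14760 - 69 = -14829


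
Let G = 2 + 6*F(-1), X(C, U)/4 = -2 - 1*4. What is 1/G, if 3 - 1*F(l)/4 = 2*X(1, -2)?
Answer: 1/1226 ≈ 0.00081566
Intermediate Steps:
X(C, U) = -24 (X(C, U) = 4*(-2 - 1*4) = 4*(-2 - 4) = 4*(-6) = -24)
F(l) = 204 (F(l) = 12 - 8*(-24) = 12 - 4*(-48) = 12 + 192 = 204)
G = 1226 (G = 2 + 6*204 = 2 + 1224 = 1226)
1/G = 1/1226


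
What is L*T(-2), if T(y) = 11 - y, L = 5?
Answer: 65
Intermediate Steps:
L*T(-2) = 5*(11 - 1*(-2)) = 5*(11 + 2) = 5*13 = 65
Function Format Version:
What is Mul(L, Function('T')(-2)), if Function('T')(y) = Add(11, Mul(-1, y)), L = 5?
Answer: 65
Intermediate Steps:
Mul(L, Function('T')(-2)) = Mul(5, Add(11, Mul(-1, -2))) = Mul(5, Add(11, 2)) = Mul(5, 13) = 65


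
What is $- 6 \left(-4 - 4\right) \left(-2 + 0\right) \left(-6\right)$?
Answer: $576$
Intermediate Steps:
$- 6 \left(-4 - 4\right) \left(-2 + 0\right) \left(-6\right) = - 6 \left(-4 - 4\right) \left(-2\right) \left(-6\right) = - 6 \left(\left(-8\right) \left(-2\right)\right) \left(-6\right) = \left(-6\right) 16 \left(-6\right) = \left(-96\right) \left(-6\right) = 576$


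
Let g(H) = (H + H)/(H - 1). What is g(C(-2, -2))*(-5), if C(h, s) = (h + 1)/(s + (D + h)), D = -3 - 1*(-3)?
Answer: 10/3 ≈ 3.3333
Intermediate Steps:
D = 0 (D = -3 + 3 = 0)
C(h, s) = (1 + h)/(h + s) (C(h, s) = (h + 1)/(s + (0 + h)) = (1 + h)/(s + h) = (1 + h)/(h + s))
g(H) = 2*H/(-1 + H) (g(H) = (2*H)/(-1 + H) = 2*H/(-1 + H))
g(C(-2, -2))*(-5) = (2*((1 - 2)/(-2 - 2))/(-1 + (1 - 2)/(-2 - 2)))*(-5) = (2*(-1/(-4))/(-1 - 1/(-4)))*(-5) = (2*(-1/4*(-1))/(-1 - 1/4*(-1)))*(-5) = (2*(1/4)/(-1 + 1/4))*(-5) = (2*(1/4)/(-3/4))*(-5) = (2*(1/4)*(-4/3))*(-5) = -2/3*(-5) = 10/3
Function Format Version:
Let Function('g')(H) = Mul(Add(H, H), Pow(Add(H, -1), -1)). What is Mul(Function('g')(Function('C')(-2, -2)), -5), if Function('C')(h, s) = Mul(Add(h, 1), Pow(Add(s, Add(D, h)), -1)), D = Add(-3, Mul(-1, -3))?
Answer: Rational(10, 3) ≈ 3.3333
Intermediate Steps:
D = 0 (D = Add(-3, 3) = 0)
Function('C')(h, s) = Mul(Pow(Add(h, s), -1), Add(1, h)) (Function('C')(h, s) = Mul(Add(h, 1), Pow(Add(s, Add(0, h)), -1)) = Mul(Add(1, h), Pow(Add(s, h), -1)) = Mul(Add(1, h), Pow(Add(h, s), -1)) = Mul(Pow(Add(h, s), -1), Add(1, h)))
Function('g')(H) = Mul(2, H, Pow(Add(-1, H), -1)) (Function('g')(H) = Mul(Mul(2, H), Pow(Add(-1, H), -1)) = Mul(2, H, Pow(Add(-1, H), -1)))
Mul(Function('g')(Function('C')(-2, -2)), -5) = Mul(Mul(2, Mul(Pow(Add(-2, -2), -1), Add(1, -2)), Pow(Add(-1, Mul(Pow(Add(-2, -2), -1), Add(1, -2))), -1)), -5) = Mul(Mul(2, Mul(Pow(-4, -1), -1), Pow(Add(-1, Mul(Pow(-4, -1), -1)), -1)), -5) = Mul(Mul(2, Mul(Rational(-1, 4), -1), Pow(Add(-1, Mul(Rational(-1, 4), -1)), -1)), -5) = Mul(Mul(2, Rational(1, 4), Pow(Add(-1, Rational(1, 4)), -1)), -5) = Mul(Mul(2, Rational(1, 4), Pow(Rational(-3, 4), -1)), -5) = Mul(Mul(2, Rational(1, 4), Rational(-4, 3)), -5) = Mul(Rational(-2, 3), -5) = Rational(10, 3)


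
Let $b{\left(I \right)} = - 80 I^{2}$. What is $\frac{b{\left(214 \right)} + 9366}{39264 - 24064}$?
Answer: $- \frac{1827157}{7600} \approx -240.42$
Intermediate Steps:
$\frac{b{\left(214 \right)} + 9366}{39264 - 24064} = \frac{- 80 \cdot 214^{2} + 9366}{39264 - 24064} = \frac{\left(-80\right) 45796 + 9366}{15200} = \left(-3663680 + 9366\right) \frac{1}{15200} = \left(-3654314\right) \frac{1}{15200} = - \frac{1827157}{7600}$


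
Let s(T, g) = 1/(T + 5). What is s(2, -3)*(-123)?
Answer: -123/7 ≈ -17.571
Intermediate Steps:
s(T, g) = 1/(5 + T)
s(2, -3)*(-123) = -123/(5 + 2) = -123/7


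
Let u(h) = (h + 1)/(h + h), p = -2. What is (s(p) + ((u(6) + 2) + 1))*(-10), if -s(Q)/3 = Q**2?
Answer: 505/6 ≈ 84.167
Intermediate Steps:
s(Q) = -3*Q**2
u(h) = (1 + h)/(2*h) (u(h) = (1 + h)/((2*h)) = (1 + h)*(1/(2*h)) = (1 + h)/(2*h))
(s(p) + ((u(6) + 2) + 1))*(-10) = (-3*(-2)**2 + (((1/2)*(1 + 6)/6 + 2) + 1))*(-10) = (-3*4 + (((1/2)*(1/6)*7 + 2) + 1))*(-10) = (-12 + ((7/12 + 2) + 1))*(-10) = (-12 + (31/12 + 1))*(-10) = (-12 + 43/12)*(-10) = -101/12*(-10) = 505/6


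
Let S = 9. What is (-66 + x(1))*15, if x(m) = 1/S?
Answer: -2965/3 ≈ -988.33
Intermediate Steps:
x(m) = ⅑ (x(m) = 1/9 = ⅑)
(-66 + x(1))*15 = (-66 + ⅑)*15 = -593/9*15 = -2965/3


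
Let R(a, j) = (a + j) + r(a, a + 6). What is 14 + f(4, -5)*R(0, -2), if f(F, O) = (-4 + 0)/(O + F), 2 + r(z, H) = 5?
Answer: 18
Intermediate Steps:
r(z, H) = 3 (r(z, H) = -2 + 5 = 3)
R(a, j) = 3 + a + j (R(a, j) = (a + j) + 3 = 3 + a + j)
f(F, O) = -4/(F + O)
14 + f(4, -5)*R(0, -2) = 14 + (-4/(4 - 5))*(3 + 0 - 2) = 14 - 4/(-1)*1 = 14 - 4*(-1)*1 = 14 + 4*1 = 14 + 4 = 18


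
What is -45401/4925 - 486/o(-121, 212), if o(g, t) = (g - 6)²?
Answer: -734666279/79435325 ≈ -9.2486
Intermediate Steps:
o(g, t) = (-6 + g)²
-45401/4925 - 486/o(-121, 212) = -45401/4925 - 486/(-6 - 121)² = -45401*1/4925 - 486/((-127)²) = -45401/4925 - 486/16129 = -734666279/79435325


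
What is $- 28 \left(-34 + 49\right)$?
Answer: $-420$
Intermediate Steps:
$- 28 \left(-34 + 49\right) = \left(-28\right) 15 = -420$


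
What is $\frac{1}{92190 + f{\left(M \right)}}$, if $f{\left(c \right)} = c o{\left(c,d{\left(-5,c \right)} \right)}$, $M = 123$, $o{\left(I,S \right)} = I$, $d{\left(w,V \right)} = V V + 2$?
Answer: $\frac{1}{107319} \approx 9.318 \cdot 10^{-6}$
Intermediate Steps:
$d{\left(w,V \right)} = 2 + V^{2}$ ($d{\left(w,V \right)} = V^{2} + 2 = 2 + V^{2}$)
$f{\left(c \right)} = c^{2}$ ($f{\left(c \right)} = c c = c^{2}$)
$\frac{1}{92190 + f{\left(M \right)}} = \frac{1}{92190 + 123^{2}} = \frac{1}{92190 + 15129} = \frac{1}{107319}$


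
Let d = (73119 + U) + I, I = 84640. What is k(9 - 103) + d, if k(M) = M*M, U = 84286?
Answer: 250881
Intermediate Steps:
k(M) = M²
d = 242045 (d = (73119 + 84286) + 84640 = 157405 + 84640 = 242045)
k(9 - 103) + d = (9 - 103)² + 242045 = (-94)² + 242045 = 8836 + 242045 = 250881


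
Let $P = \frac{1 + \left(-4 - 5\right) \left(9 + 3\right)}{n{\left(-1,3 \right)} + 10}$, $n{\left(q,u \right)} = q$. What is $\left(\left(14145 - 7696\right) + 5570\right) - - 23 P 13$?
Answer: $\frac{76178}{9} \approx 8464.2$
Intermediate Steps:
$P = - \frac{107}{9}$ ($P = \frac{1 + \left(-4 - 5\right) \left(9 + 3\right)}{-1 + 10} = \frac{1 - 108}{9} = \left(1 - 108\right) \frac{1}{9} = \left(-107\right) \frac{1}{9} = - \frac{107}{9} \approx -11.889$)
$\left(\left(14145 - 7696\right) + 5570\right) - - 23 P 13 = \left(\left(14145 - 7696\right) + 5570\right) - \left(-23\right) \left(- \frac{107}{9}\right) 13 = \left(6449 + 5570\right) - \frac{2461}{9} \cdot 13 = 12019 - \frac{31993}{9} = \frac{76178}{9}$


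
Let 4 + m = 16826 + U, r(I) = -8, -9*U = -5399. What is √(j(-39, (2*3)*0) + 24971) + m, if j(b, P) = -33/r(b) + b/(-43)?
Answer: 156797/9 + √738890930/172 ≈ 17580.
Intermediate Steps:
U = 5399/9 (U = -⅑*(-5399) = 5399/9 ≈ 599.89)
j(b, P) = 33/8 - b/43 (j(b, P) = -33/(-8) + b/(-43) = -33*(-⅛) + b*(-1/43) = 33/8 - b/43)
m = 156797/9 (m = -4 + (16826 + 5399/9) = -4 + 156833/9 = 156797/9 ≈ 17422.)
√(j(-39, (2*3)*0) + 24971) + m = √((33/8 - 1/43*(-39)) + 24971) + 156797/9 = √((33/8 + 39/43) + 24971) + 156797/9 = √(1731/344 + 24971) + 156797/9 = √(8591755/344) + 156797/9 = √738890930/172 + 156797/9 = 156797/9 + √738890930/172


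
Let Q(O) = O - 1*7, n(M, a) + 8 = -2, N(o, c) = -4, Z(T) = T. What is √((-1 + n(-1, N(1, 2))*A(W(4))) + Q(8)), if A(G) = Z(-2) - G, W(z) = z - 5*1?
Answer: √10 ≈ 3.1623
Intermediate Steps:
W(z) = -5 + z (W(z) = z - 5 = -5 + z)
n(M, a) = -10 (n(M, a) = -8 - 2 = -10)
A(G) = -2 - G
Q(O) = -7 + O (Q(O) = O - 7 = -7 + O)
√((-1 + n(-1, N(1, 2))*A(W(4))) + Q(8)) = √((-1 - 10*(-2 - (-5 + 4))) + (-7 + 8)) = √((-1 - 10*(-2 - 1*(-1))) + 1) = √((-1 - 10*(-2 + 1)) + 1) = √((-1 - 10*(-1)) + 1) = √((-1 + 10) + 1) = √(9 + 1) = √10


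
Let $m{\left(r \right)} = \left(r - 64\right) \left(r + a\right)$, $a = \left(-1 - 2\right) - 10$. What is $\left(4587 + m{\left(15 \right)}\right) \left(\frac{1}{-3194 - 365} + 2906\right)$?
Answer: $\frac{46427271517}{3559} \approx 1.3045 \cdot 10^{7}$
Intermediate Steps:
$a = -13$ ($a = -3 - 10 = -13$)
$m{\left(r \right)} = \left(-64 + r\right) \left(-13 + r\right)$ ($m{\left(r \right)} = \left(r - 64\right) \left(r - 13\right) = \left(-64 + r\right) \left(-13 + r\right)$)
$\left(4587 + m{\left(15 \right)}\right) \left(\frac{1}{-3194 - 365} + 2906\right) = \left(4587 + \left(832 + 15^{2} - 1155\right)\right) \left(\frac{1}{-3194 - 365} + 2906\right) = \left(4587 + \left(832 + 225 - 1155\right)\right) \left(\frac{1}{-3559} + 2906\right) = \left(4587 - 98\right) \left(- \frac{1}{3559} + 2906\right) = 4489 \cdot \frac{10342453}{3559} = \frac{46427271517}{3559}$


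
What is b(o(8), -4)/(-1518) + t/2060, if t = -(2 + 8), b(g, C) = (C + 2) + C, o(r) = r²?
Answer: -47/52118 ≈ -0.00090180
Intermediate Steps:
b(g, C) = 2 + 2*C (b(g, C) = (2 + C) + C = 2 + 2*C)
t = -10 (t = -1*10 = -10)
b(o(8), -4)/(-1518) + t/2060 = (2 + 2*(-4))/(-1518) - 10/2060 = (2 - 8)*(-1/1518) - 10*1/2060 = -6*(-1/1518) - 1/206 = 1/253 - 1/206 = -47/52118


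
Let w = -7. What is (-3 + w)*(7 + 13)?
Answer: -200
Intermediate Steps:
(-3 + w)*(7 + 13) = (-3 - 7)*(7 + 13) = -10*20 = -200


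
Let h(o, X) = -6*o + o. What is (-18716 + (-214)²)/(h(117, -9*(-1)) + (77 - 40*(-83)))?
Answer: 6770/703 ≈ 9.6302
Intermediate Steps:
h(o, X) = -5*o
(-18716 + (-214)²)/(h(117, -9*(-1)) + (77 - 40*(-83))) = (-18716 + (-214)²)/(-5*117 + (77 - 40*(-83))) = (-18716 + 45796)/(-585 + (77 + 3320)) = 27080/(-585 + 3397) = 27080/2812 = 27080*(1/2812) = 6770/703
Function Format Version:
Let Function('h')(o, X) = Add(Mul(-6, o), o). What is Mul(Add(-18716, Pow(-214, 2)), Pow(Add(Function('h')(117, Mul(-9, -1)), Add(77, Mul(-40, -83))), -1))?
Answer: Rational(6770, 703) ≈ 9.6302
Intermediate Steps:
Function('h')(o, X) = Mul(-5, o)
Mul(Add(-18716, Pow(-214, 2)), Pow(Add(Function('h')(117, Mul(-9, -1)), Add(77, Mul(-40, -83))), -1)) = Mul(Add(-18716, Pow(-214, 2)), Pow(Add(Mul(-5, 117), Add(77, Mul(-40, -83))), -1)) = Mul(Add(-18716, 45796), Pow(Add(-585, Add(77, 3320)), -1)) = Mul(27080, Pow(Add(-585, 3397), -1)) = Mul(27080, Pow(2812, -1)) = Mul(27080, Rational(1, 2812)) = Rational(6770, 703)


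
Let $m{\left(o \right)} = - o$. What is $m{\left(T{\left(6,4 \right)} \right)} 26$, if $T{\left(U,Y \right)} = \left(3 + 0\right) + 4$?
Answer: $-182$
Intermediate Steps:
$T{\left(U,Y \right)} = 7$ ($T{\left(U,Y \right)} = 3 + 4 = 7$)
$m{\left(T{\left(6,4 \right)} \right)} 26 = \left(-1\right) 7 \cdot 26 = \left(-7\right) 26 = -182$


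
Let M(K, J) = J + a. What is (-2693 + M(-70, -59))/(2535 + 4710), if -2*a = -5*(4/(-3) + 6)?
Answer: -8221/21735 ≈ -0.37824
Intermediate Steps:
a = 35/3 (a = -(-5)*(4/(-3) + 6)/2 = -(-5)*(4*(-⅓) + 6)/2 = -(-5)*(-4/3 + 6)/2 = -(-5)*14/(2*3) = -½*(-70/3) = 35/3 ≈ 11.667)
M(K, J) = 35/3 + J (M(K, J) = J + 35/3 = 35/3 + J)
(-2693 + M(-70, -59))/(2535 + 4710) = (-2693 + (35/3 - 59))/(2535 + 4710) = (-2693 - 142/3)/7245 = -8221/3*1/7245 = -8221/21735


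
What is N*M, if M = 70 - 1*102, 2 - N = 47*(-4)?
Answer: -6080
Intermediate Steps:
N = 190 (N = 2 - 47*(-4) = 2 - 1*(-188) = 2 + 188 = 190)
M = -32 (M = 70 - 102 = -32)
N*M = 190*(-32) = -6080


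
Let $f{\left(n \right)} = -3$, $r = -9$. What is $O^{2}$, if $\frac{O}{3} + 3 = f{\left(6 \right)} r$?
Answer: $5184$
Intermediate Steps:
$O = 72$ ($O = -9 + 3 \left(\left(-3\right) \left(-9\right)\right) = -9 + 3 \cdot 27 = -9 + 81 = 72$)
$O^{2} = 72^{2} = 5184$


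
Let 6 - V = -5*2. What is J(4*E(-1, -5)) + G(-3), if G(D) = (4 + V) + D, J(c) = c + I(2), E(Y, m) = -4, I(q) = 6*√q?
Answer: 1 + 6*√2 ≈ 9.4853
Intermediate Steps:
V = 16 (V = 6 - (-5)*2 = 6 - 1*(-10) = 6 + 10 = 16)
J(c) = c + 6*√2
G(D) = 20 + D (G(D) = (4 + 16) + D = 20 + D)
J(4*E(-1, -5)) + G(-3) = (4*(-4) + 6*√2) + (20 - 3) = (-16 + 6*√2) + 17 = 1 + 6*√2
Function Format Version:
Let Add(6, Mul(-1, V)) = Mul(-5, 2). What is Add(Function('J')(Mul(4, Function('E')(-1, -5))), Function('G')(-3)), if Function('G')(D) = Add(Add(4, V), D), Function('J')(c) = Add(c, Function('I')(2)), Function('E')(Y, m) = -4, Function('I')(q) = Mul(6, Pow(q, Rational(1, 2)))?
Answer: Add(1, Mul(6, Pow(2, Rational(1, 2)))) ≈ 9.4853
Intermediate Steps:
V = 16 (V = Add(6, Mul(-1, Mul(-5, 2))) = Add(6, Mul(-1, -10)) = Add(6, 10) = 16)
Function('J')(c) = Add(c, Mul(6, Pow(2, Rational(1, 2))))
Function('G')(D) = Add(20, D) (Function('G')(D) = Add(Add(4, 16), D) = Add(20, D))
Add(Function('J')(Mul(4, Function('E')(-1, -5))), Function('G')(-3)) = Add(Add(Mul(4, -4), Mul(6, Pow(2, Rational(1, 2)))), Add(20, -3)) = Add(Add(-16, Mul(6, Pow(2, Rational(1, 2)))), 17) = Add(1, Mul(6, Pow(2, Rational(1, 2))))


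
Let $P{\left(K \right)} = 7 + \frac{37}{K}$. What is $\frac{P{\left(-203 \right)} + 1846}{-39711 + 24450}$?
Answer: $- \frac{125374}{1032661} \approx -0.12141$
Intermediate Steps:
$\frac{P{\left(-203 \right)} + 1846}{-39711 + 24450} = \frac{\left(7 + \frac{37}{-203}\right) + 1846}{-39711 + 24450} = \frac{\left(7 + 37 \left(- \frac{1}{203}\right)\right) + 1846}{-15261} = \left(\left(7 - \frac{37}{203}\right) + 1846\right) \left(- \frac{1}{15261}\right) = \left(\frac{1384}{203} + 1846\right) \left(- \frac{1}{15261}\right) = \frac{376122}{203} \left(- \frac{1}{15261}\right) = - \frac{125374}{1032661}$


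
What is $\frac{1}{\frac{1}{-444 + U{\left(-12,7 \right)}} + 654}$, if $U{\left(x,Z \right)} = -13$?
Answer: $\frac{457}{298877} \approx 0.0015291$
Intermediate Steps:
$\frac{1}{\frac{1}{-444 + U{\left(-12,7 \right)}} + 654} = \frac{1}{\frac{1}{-444 - 13} + 654} = \frac{1}{\frac{1}{-457} + 654} = \frac{1}{- \frac{1}{457} + 654} = \frac{1}{\frac{298877}{457}} = \frac{457}{298877}$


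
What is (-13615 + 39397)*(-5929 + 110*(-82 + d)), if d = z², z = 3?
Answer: -359890938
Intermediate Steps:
d = 9 (d = 3² = 9)
(-13615 + 39397)*(-5929 + 110*(-82 + d)) = (-13615 + 39397)*(-5929 + 110*(-82 + 9)) = 25782*(-5929 + 110*(-73)) = 25782*(-5929 - 8030) = 25782*(-13959) = -359890938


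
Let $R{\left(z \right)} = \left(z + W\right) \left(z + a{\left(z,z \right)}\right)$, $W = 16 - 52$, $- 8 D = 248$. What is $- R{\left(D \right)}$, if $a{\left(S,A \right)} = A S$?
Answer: $62310$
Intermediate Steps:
$D = -31$ ($D = \left(- \frac{1}{8}\right) 248 = -31$)
$W = -36$
$R{\left(z \right)} = \left(-36 + z\right) \left(z + z^{2}\right)$ ($R{\left(z \right)} = \left(z - 36\right) \left(z + z z\right) = \left(-36 + z\right) \left(z + z^{2}\right)$)
$- R{\left(D \right)} = - \left(-31\right) \left(-36 + \left(-31\right)^{2} - -1085\right) = - \left(-31\right) \left(-36 + 961 + 1085\right) = - \left(-31\right) 2010 = \left(-1\right) \left(-62310\right) = 62310$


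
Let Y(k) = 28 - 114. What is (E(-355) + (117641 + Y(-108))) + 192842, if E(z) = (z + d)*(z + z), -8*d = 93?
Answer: 2282803/4 ≈ 5.7070e+5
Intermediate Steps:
d = -93/8 (d = -1/8*93 = -93/8 ≈ -11.625)
Y(k) = -86
E(z) = 2*z*(-93/8 + z) (E(z) = (z - 93/8)*(z + z) = (-93/8 + z)*(2*z) = 2*z*(-93/8 + z))
(E(-355) + (117641 + Y(-108))) + 192842 = ((1/4)*(-355)*(-93 + 8*(-355)) + (117641 - 86)) + 192842 = ((1/4)*(-355)*(-93 - 2840) + 117555) + 192842 = ((1/4)*(-355)*(-2933) + 117555) + 192842 = (1041215/4 + 117555) + 192842 = 1511435/4 + 192842 = 2282803/4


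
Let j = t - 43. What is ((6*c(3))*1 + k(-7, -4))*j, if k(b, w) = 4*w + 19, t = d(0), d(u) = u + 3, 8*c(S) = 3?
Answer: -210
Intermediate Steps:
c(S) = 3/8 (c(S) = (1/8)*3 = 3/8)
d(u) = 3 + u
t = 3 (t = 3 + 0 = 3)
j = -40 (j = 3 - 43 = -40)
k(b, w) = 19 + 4*w
((6*c(3))*1 + k(-7, -4))*j = ((6*(3/8))*1 + (19 + 4*(-4)))*(-40) = ((9/4)*1 + (19 - 16))*(-40) = (9/4 + 3)*(-40) = (21/4)*(-40) = -210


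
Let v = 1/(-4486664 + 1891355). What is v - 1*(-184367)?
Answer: 478489334402/2595309 ≈ 1.8437e+5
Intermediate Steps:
v = -1/2595309 (v = 1/(-2595309) = -1/2595309 ≈ -3.8531e-7)
v - 1*(-184367) = -1/2595309 - 1*(-184367) = -1/2595309 + 184367 = 478489334402/2595309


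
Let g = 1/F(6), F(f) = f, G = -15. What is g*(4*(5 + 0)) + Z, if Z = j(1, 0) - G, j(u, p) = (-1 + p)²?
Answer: 58/3 ≈ 19.333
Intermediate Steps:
Z = 16 (Z = (-1 + 0)² - 1*(-15) = (-1)² + 15 = 1 + 15 = 16)
g = ⅙ (g = 1/6 = ⅙ ≈ 0.16667)
g*(4*(5 + 0)) + Z = (4*(5 + 0))/6 + 16 = (4*5)/6 + 16 = (⅙)*20 + 16 = 10/3 + 16 = 58/3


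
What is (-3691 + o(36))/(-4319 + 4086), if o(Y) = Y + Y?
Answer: 3619/233 ≈ 15.532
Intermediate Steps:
o(Y) = 2*Y
(-3691 + o(36))/(-4319 + 4086) = (-3691 + 2*36)/(-4319 + 4086) = (-3691 + 72)/(-233) = -3619*(-1/233) = 3619/233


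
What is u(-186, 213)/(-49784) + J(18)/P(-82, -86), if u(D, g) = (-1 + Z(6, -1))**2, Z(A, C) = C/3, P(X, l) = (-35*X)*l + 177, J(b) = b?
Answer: -1501412/13813734501 ≈ -0.00010869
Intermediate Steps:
P(X, l) = 177 - 35*X*l (P(X, l) = -35*X*l + 177 = 177 - 35*X*l)
Z(A, C) = C/3 (Z(A, C) = C*(1/3) = C/3)
u(D, g) = 16/9 (u(D, g) = (-1 + (1/3)*(-1))**2 = (-1 - 1/3)**2 = (-4/3)**2 = 16/9)
u(-186, 213)/(-49784) + J(18)/P(-82, -86) = (16/9)/(-49784) + 18/(177 - 35*(-82)*(-86)) = (16/9)*(-1/49784) + 18/(177 - 246820) = -2/56007 + 18/(-246643) = -2/56007 + 18*(-1/246643) = -2/56007 - 18/246643 = -1501412/13813734501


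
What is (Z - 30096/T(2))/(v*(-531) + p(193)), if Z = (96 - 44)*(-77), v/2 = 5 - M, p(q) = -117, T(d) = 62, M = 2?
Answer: 139172/102393 ≈ 1.3592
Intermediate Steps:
v = 6 (v = 2*(5 - 1*2) = 2*(5 - 2) = 2*3 = 6)
Z = -4004 (Z = 52*(-77) = -4004)
(Z - 30096/T(2))/(v*(-531) + p(193)) = (-4004 - 30096/62)/(6*(-531) - 117) = (-4004 - 30096*1/62)/(-3186 - 117) = (-4004 - 15048/31)/(-3303) = -139172/31*(-1/3303) = 139172/102393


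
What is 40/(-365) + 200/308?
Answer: 3034/5621 ≈ 0.53976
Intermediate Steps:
40/(-365) + 200/308 = 40*(-1/365) + 200*(1/308) = -8/73 + 50/77 = 3034/5621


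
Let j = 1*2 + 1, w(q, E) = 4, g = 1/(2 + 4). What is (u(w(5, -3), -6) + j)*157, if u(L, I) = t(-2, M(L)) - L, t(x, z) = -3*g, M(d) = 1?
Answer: -471/2 ≈ -235.50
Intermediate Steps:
g = ⅙ (g = 1/6 = ⅙ ≈ 0.16667)
t(x, z) = -½ (t(x, z) = -3*⅙ = -½)
u(L, I) = -½ - L
j = 3 (j = 2 + 1 = 3)
(u(w(5, -3), -6) + j)*157 = ((-½ - 1*4) + 3)*157 = ((-½ - 4) + 3)*157 = (-9/2 + 3)*157 = -3/2*157 = -471/2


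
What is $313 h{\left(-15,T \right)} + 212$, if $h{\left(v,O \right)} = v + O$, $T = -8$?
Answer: $-6987$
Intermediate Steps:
$h{\left(v,O \right)} = O + v$
$313 h{\left(-15,T \right)} + 212 = 313 \left(-8 - 15\right) + 212 = 313 \left(-23\right) + 212 = -7199 + 212 = -6987$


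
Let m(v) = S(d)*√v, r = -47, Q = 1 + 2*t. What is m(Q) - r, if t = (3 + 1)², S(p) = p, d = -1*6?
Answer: 47 - 6*√33 ≈ 12.533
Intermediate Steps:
d = -6
t = 16 (t = 4² = 16)
Q = 33 (Q = 1 + 2*16 = 1 + 32 = 33)
m(v) = -6*√v
m(Q) - r = -6*√33 - 1*(-47) = -6*√33 + 47 = 47 - 6*√33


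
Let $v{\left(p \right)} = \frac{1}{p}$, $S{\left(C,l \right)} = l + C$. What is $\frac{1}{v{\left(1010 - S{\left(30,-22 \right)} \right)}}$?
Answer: $1002$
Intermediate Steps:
$S{\left(C,l \right)} = C + l$
$\frac{1}{v{\left(1010 - S{\left(30,-22 \right)} \right)}} = \frac{1}{\frac{1}{1010 - \left(30 - 22\right)}} = \frac{1}{\frac{1}{1010 - 8}} = \frac{1}{\frac{1}{1002}} = 1002$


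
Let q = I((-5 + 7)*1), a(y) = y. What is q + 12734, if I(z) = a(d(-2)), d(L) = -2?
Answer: 12732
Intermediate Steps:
I(z) = -2
q = -2
q + 12734 = -2 + 12734 = 12732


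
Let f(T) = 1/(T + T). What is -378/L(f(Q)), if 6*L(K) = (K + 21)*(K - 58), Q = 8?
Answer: 64512/34711 ≈ 1.8585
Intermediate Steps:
f(T) = 1/(2*T)
L(K) = (-58 + K)*(21 + K)/6 (L(K) = ((K + 21)*(K - 58))/6 = ((21 + K)*(-58 + K))/6 = ((-58 + K)*(21 + K))/6 = (-58 + K)*(21 + K)/6)
-378/L(f(Q)) = -378/(-203 - 37/(12*8) + ((½)/8)²/6) = -378/(-203 - 37/(12*8) + ((½)*(⅛))²/6) = -378/(-203 - 37/6*1/16 + (1/16)²/6) = -378/(-203 - 37/96 + (⅙)*(1/256)) = -378/(-203 - 37/96 + 1/1536) = -378/(-104133/512) = -378*(-512/104133) = 64512/34711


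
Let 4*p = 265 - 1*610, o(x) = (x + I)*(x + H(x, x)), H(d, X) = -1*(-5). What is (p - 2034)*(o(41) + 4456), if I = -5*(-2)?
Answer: -28843881/2 ≈ -1.4422e+7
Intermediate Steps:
I = 10
H(d, X) = 5
o(x) = (5 + x)*(10 + x) (o(x) = (x + 10)*(x + 5) = (10 + x)*(5 + x) = (5 + x)*(10 + x))
p = -345/4 (p = (265 - 1*610)/4 = (265 - 610)/4 = (1/4)*(-345) = -345/4 ≈ -86.250)
(p - 2034)*(o(41) + 4456) = (-345/4 - 2034)*((50 + 41**2 + 15*41) + 4456) = -8481*((50 + 1681 + 615) + 4456)/4 = -8481*(2346 + 4456)/4 = -8481/4*6802 = -28843881/2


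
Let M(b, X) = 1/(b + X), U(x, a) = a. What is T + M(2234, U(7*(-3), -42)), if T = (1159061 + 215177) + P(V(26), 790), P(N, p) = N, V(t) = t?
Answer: 3012386689/2192 ≈ 1.3743e+6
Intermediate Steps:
M(b, X) = 1/(X + b)
T = 1374264 (T = (1159061 + 215177) + 26 = 1374238 + 26 = 1374264)
T + M(2234, U(7*(-3), -42)) = 1374264 + 1/(-42 + 2234) = 1374264 + 1/2192 = 3012386689/2192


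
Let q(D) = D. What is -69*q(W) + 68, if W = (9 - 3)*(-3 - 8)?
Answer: 4622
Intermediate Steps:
W = -66 (W = 6*(-11) = -66)
-69*q(W) + 68 = -69*(-66) + 68 = 4554 + 68 = 4622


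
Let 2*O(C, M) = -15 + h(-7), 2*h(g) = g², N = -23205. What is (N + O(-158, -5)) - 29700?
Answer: -211601/4 ≈ -52900.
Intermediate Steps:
h(g) = g²/2
O(C, M) = 19/4 (O(C, M) = (-15 + (½)*(-7)²)/2 = (-15 + (½)*49)/2 = (-15 + 49/2)/2 = (½)*(19/2) = 19/4)
(N + O(-158, -5)) - 29700 = (-23205 + 19/4) - 29700 = -92801/4 - 29700 = -211601/4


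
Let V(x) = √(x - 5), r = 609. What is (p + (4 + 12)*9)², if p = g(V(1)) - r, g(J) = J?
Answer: 216221 - 1860*I ≈ 2.1622e+5 - 1860.0*I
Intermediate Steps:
V(x) = √(-5 + x)
p = -609 + 2*I (p = √(-5 + 1) - 1*609 = √(-4) - 609 = 2*I - 609 = -609 + 2*I ≈ -609.0 + 2.0*I)
(p + (4 + 12)*9)² = ((-609 + 2*I) + (4 + 12)*9)² = ((-609 + 2*I) + 16*9)² = ((-609 + 2*I) + 144)² = (-465 + 2*I)²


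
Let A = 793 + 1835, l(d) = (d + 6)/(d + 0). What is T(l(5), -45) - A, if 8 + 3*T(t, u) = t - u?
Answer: -39224/15 ≈ -2614.9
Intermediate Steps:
l(d) = (6 + d)/d
T(t, u) = -8/3 - u/3 + t/3 (T(t, u) = -8/3 + (t - u)/3 = -8/3 + (-u/3 + t/3) = -8/3 - u/3 + t/3)
A = 2628
T(l(5), -45) - A = (-8/3 - ⅓*(-45) + ((6 + 5)/5)/3) - 1*2628 = (-8/3 + 15 + ((⅕)*11)/3) - 2628 = (-8/3 + 15 + (⅓)*(11/5)) - 2628 = (-8/3 + 15 + 11/15) - 2628 = 196/15 - 2628 = -39224/15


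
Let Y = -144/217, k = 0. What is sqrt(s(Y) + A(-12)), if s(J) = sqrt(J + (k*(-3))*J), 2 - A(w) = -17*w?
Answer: sqrt(-9511978 + 2604*I*sqrt(217))/217 ≈ 0.028658 + 14.213*I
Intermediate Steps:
Y = -144/217 (Y = -144*1/217 = -144/217 ≈ -0.66359)
A(w) = 2 + 17*w (A(w) = 2 - (-17)*w = 2 + 17*w)
s(J) = sqrt(J) (s(J) = sqrt(J + (0*(-3))*J) = sqrt(J + 0*J) = sqrt(J + 0) = sqrt(J))
sqrt(s(Y) + A(-12)) = sqrt(sqrt(-144/217) + (2 + 17*(-12))) = sqrt(12*I*sqrt(217)/217 + (2 - 204)) = sqrt(12*I*sqrt(217)/217 - 202) = sqrt(-202 + 12*I*sqrt(217)/217)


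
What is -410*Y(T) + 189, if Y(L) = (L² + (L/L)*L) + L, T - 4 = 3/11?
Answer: -1306761/121 ≈ -10800.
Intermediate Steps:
T = 47/11 (T = 4 + 3/11 = 47/11 ≈ 4.2727)
Y(L) = L² + 2*L (Y(L) = (L² + 1*L) + L = (L² + L) + L = (L + L²) + L = L² + 2*L)
-410*Y(T) + 189 = -19270*(2 + 47/11)/11 + 189 = -19270*69/(11*11) + 189 = -410*3243/121 + 189 = -1329630/121 + 189 = -1306761/121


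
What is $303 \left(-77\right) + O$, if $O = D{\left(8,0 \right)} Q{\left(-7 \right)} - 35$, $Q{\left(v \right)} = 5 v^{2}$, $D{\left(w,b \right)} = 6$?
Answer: $-21896$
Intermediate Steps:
$O = 1435$ ($O = 6 \cdot 5 \left(-7\right)^{2} - 35 = 6 \cdot 5 \cdot 49 - 35 = 6 \cdot 245 - 35 = 1470 - 35 = 1435$)
$303 \left(-77\right) + O = 303 \left(-77\right) + 1435 = -23331 + 1435 = -21896$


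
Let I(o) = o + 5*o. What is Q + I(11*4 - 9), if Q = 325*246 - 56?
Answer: 80104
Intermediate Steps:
I(o) = 6*o
Q = 79894 (Q = 79950 - 56 = 79894)
Q + I(11*4 - 9) = 79894 + 6*(11*4 - 9) = 79894 + 6*(44 - 9) = 79894 + 6*35 = 79894 + 210 = 80104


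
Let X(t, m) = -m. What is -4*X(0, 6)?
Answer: 24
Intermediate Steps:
-4*X(0, 6) = -(-4)*6 = -4*(-6) = 24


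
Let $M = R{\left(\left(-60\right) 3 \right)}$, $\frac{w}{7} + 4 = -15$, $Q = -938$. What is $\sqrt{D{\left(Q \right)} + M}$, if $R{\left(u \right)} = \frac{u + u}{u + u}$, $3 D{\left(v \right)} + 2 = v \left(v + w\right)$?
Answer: $\frac{\sqrt{3013797}}{3} \approx 578.68$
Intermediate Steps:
$w = -133$ ($w = -28 + 7 \left(-15\right) = -28 - 105 = -133$)
$D{\left(v \right)} = - \frac{2}{3} + \frac{v \left(-133 + v\right)}{3}$ ($D{\left(v \right)} = - \frac{2}{3} + \frac{v \left(v - 133\right)}{3} = - \frac{2}{3} + \frac{v \left(-133 + v\right)}{3}$)
$R{\left(u \right)} = 1$ ($R{\left(u \right)} = \frac{2 u}{2 u} = 2 u \frac{1}{2 u} = 1$)
$M = 1$
$\sqrt{D{\left(Q \right)} + M} = \sqrt{\left(- \frac{2}{3} - - \frac{124754}{3} + \frac{\left(-938\right)^{2}}{3}\right) + 1} = \sqrt{\left(- \frac{2}{3} + \frac{124754}{3} + \frac{1}{3} \cdot 879844\right) + 1} = \sqrt{\left(- \frac{2}{3} + \frac{124754}{3} + \frac{879844}{3}\right) + 1} = \sqrt{\frac{1004596}{3} + 1} = \sqrt{\frac{1004599}{3}} = \frac{\sqrt{3013797}}{3}$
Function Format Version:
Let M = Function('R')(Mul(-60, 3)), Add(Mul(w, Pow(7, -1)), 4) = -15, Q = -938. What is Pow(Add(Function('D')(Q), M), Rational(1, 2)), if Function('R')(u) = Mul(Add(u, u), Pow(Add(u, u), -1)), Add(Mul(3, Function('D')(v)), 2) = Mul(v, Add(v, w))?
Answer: Mul(Rational(1, 3), Pow(3013797, Rational(1, 2))) ≈ 578.68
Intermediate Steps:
w = -133 (w = Add(-28, Mul(7, -15)) = Add(-28, -105) = -133)
Function('D')(v) = Add(Rational(-2, 3), Mul(Rational(1, 3), v, Add(-133, v))) (Function('D')(v) = Add(Rational(-2, 3), Mul(Rational(1, 3), Mul(v, Add(v, -133)))) = Add(Rational(-2, 3), Mul(Rational(1, 3), Mul(v, Add(-133, v)))) = Add(Rational(-2, 3), Mul(Rational(1, 3), v, Add(-133, v))))
Function('R')(u) = 1 (Function('R')(u) = Mul(Mul(2, u), Pow(Mul(2, u), -1)) = Mul(Mul(2, u), Mul(Rational(1, 2), Pow(u, -1))) = 1)
M = 1
Pow(Add(Function('D')(Q), M), Rational(1, 2)) = Pow(Add(Add(Rational(-2, 3), Mul(Rational(-133, 3), -938), Mul(Rational(1, 3), Pow(-938, 2))), 1), Rational(1, 2)) = Pow(Add(Add(Rational(-2, 3), Rational(124754, 3), Mul(Rational(1, 3), 879844)), 1), Rational(1, 2)) = Pow(Add(Add(Rational(-2, 3), Rational(124754, 3), Rational(879844, 3)), 1), Rational(1, 2)) = Pow(Add(Rational(1004596, 3), 1), Rational(1, 2)) = Pow(Rational(1004599, 3), Rational(1, 2)) = Mul(Rational(1, 3), Pow(3013797, Rational(1, 2)))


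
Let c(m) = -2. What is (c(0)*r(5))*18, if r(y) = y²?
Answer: -900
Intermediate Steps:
(c(0)*r(5))*18 = -2*5²*18 = -2*25*18 = -50*18 = -900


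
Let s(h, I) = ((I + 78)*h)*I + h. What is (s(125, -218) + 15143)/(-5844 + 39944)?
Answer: 957567/8525 ≈ 112.32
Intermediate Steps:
s(h, I) = h + I*h*(78 + I) (s(h, I) = ((78 + I)*h)*I + h = (h*(78 + I))*I + h = I*h*(78 + I) + h = h + I*h*(78 + I))
(s(125, -218) + 15143)/(-5844 + 39944) = (125*(1 + (-218)² + 78*(-218)) + 15143)/(-5844 + 39944) = (125*(1 + 47524 - 17004) + 15143)/34100 = (125*30521 + 15143)*(1/34100) = (3815125 + 15143)*(1/34100) = 3830268*(1/34100) = 957567/8525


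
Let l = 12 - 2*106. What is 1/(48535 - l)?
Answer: 1/48735 ≈ 2.0519e-5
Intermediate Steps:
l = -200 (l = 12 - 212 = -200)
1/(48535 - l) = 1/(48535 - 1*(-200)) = 1/(48535 + 200) = 1/48735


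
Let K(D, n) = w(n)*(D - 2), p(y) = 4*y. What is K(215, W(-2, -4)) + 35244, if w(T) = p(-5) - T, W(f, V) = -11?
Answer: 33327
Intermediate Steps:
w(T) = -20 - T (w(T) = 4*(-5) - T = -20 - T)
K(D, n) = (-20 - n)*(-2 + D) (K(D, n) = (-20 - n)*(D - 2) = (-20 - n)*(-2 + D))
K(215, W(-2, -4)) + 35244 = -(-2 + 215)*(20 - 11) + 35244 = -1*213*9 + 35244 = -1917 + 35244 = 33327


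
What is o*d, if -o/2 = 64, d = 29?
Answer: -3712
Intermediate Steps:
o = -128 (o = -2*64 = -128)
o*d = -128*29 = -3712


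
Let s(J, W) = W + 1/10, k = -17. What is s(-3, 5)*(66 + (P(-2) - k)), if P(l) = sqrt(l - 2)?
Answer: 4233/10 + 51*I/5 ≈ 423.3 + 10.2*I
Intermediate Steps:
s(J, W) = 1/10 + W (s(J, W) = W + 1*(1/10) = W + 1/10 = 1/10 + W)
P(l) = sqrt(-2 + l)
s(-3, 5)*(66 + (P(-2) - k)) = (1/10 + 5)*(66 + (sqrt(-2 - 2) - 1*(-17))) = 51*(66 + (sqrt(-4) + 17))/10 = 51*(66 + (2*I + 17))/10 = 51*(66 + (17 + 2*I))/10 = 51*(83 + 2*I)/10 = 4233/10 + 51*I/5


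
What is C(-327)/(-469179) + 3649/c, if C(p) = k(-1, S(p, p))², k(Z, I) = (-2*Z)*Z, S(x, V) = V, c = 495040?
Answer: 1710054011/232262372160 ≈ 0.0073626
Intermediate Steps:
k(Z, I) = -2*Z²
C(p) = 4 (C(p) = (-2*(-1)²)² = (-2*1)² = (-2)² = 4)
C(-327)/(-469179) + 3649/c = 4/(-469179) + 3649/495040 = 4*(-1/469179) + 3649*(1/495040) = -4/469179 + 3649/495040 = 1710054011/232262372160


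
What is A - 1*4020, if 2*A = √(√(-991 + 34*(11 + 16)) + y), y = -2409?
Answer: -4020 + √(-2409 + I*√73)/2 ≈ -4020.0 + 24.541*I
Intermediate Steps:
A = √(-2409 + I*√73)/2 (A = √(√(-991 + 34*(11 + 16)) - 2409)/2 = √(√(-991 + 34*27) - 2409)/2 = √(√(-991 + 918) - 2409)/2 = √(√(-73) - 2409)/2 = √(I*√73 - 2409)/2 = √(-2409 + I*√73)/2 ≈ 0.043519 + 24.541*I)
A - 1*4020 = √(-2409 + I*√73)/2 - 1*4020 = √(-2409 + I*√73)/2 - 4020 = -4020 + √(-2409 + I*√73)/2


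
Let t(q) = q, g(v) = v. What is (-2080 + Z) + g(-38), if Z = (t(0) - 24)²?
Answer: -1542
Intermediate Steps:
Z = 576 (Z = (0 - 24)² = (-24)² = 576)
(-2080 + Z) + g(-38) = (-2080 + 576) - 38 = -1504 - 38 = -1542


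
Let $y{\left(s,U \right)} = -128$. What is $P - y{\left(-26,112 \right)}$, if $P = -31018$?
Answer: $-30890$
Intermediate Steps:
$P - y{\left(-26,112 \right)} = -31018 - -128 = -31018 + 128 = -30890$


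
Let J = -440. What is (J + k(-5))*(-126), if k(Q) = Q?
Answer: 56070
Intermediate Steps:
(J + k(-5))*(-126) = (-440 - 5)*(-126) = -445*(-126) = 56070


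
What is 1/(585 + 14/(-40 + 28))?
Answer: 6/3503 ≈ 0.0017128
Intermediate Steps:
1/(585 + 14/(-40 + 28)) = 1/(585 + 14/(-12)) = 1/(585 - 1/12*14) = 1/(585 - 7/6) = 1/(3503/6) = 6/3503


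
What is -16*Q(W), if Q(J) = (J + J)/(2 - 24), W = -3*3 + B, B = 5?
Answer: -64/11 ≈ -5.8182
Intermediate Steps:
W = -4 (W = -3*3 + 5 = -9 + 5 = -4)
Q(J) = -J/11 (Q(J) = (2*J)/(-22) = (2*J)*(-1/22) = -J/11)
-16*Q(W) = -(-16)*(-4)/11 = -16*4/11 = -64/11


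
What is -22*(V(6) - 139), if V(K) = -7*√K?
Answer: 3058 + 154*√6 ≈ 3435.2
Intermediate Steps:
-22*(V(6) - 139) = -22*(-7*√6 - 139) = -22*(-139 - 7*√6) = 3058 + 154*√6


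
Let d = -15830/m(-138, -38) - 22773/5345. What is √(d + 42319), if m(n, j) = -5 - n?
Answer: 2*√5330980314542015/710885 ≈ 205.42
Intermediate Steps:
d = -87640159/710885 (d = -15830/(-5 - 1*(-138)) - 22773/5345 = -15830/(-5 + 138) - 22773*1/5345 = -15830/133 - 22773/5345 = -87640159/710885 ≈ -123.28)
√(d + 42319) = √(-87640159/710885 + 42319) = √(29996302156/710885) = 2*√5330980314542015/710885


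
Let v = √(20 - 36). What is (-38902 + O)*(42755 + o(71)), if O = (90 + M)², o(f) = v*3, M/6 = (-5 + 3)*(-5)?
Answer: -701267510 - 196824*I ≈ -7.0127e+8 - 1.9682e+5*I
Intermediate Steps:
v = 4*I (v = √(-16) = 4*I ≈ 4.0*I)
M = 60 (M = 6*((-5 + 3)*(-5)) = 6*(-2*(-5)) = 6*10 = 60)
o(f) = 12*I (o(f) = (4*I)*3 = 12*I)
O = 22500 (O = (90 + 60)² = 150² = 22500)
(-38902 + O)*(42755 + o(71)) = (-38902 + 22500)*(42755 + 12*I) = -16402*(42755 + 12*I) = -701267510 - 196824*I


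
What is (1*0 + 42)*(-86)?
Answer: -3612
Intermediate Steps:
(1*0 + 42)*(-86) = (0 + 42)*(-86) = 42*(-86) = -3612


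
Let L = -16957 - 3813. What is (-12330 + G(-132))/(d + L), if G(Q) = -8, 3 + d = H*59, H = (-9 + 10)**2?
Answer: 6169/10357 ≈ 0.59564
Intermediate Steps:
H = 1 (H = 1**2 = 1)
L = -20770
d = 56 (d = -3 + 1*59 = -3 + 59 = 56)
(-12330 + G(-132))/(d + L) = (-12330 - 8)/(56 - 20770) = -12338/(-20714) = -12338*(-1/20714) = 6169/10357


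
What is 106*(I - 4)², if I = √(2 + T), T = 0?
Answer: 1908 - 848*√2 ≈ 708.75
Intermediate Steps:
I = √2 (I = √(2 + 0) = √2 ≈ 1.4142)
106*(I - 4)² = 106*(√2 - 4)² = 106*(-4 + √2)²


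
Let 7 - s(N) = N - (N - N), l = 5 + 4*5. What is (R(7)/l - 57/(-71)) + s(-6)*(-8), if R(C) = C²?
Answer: -179696/1775 ≈ -101.24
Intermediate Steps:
l = 25 (l = 5 + 20 = 25)
s(N) = 7 - N (s(N) = 7 - (N - (N - N)) = 7 - (N - 1*0) = 7 - (N + 0) = 7 - N)
(R(7)/l - 57/(-71)) + s(-6)*(-8) = (7²/25 - 57/(-71)) + (7 - 1*(-6))*(-8) = (49*(1/25) - 57*(-1/71)) + (7 + 6)*(-8) = (49/25 + 57/71) + 13*(-8) = 4904/1775 - 104 = -179696/1775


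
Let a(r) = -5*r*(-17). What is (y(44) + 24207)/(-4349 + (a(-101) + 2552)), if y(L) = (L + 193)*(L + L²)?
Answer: -493467/10382 ≈ -47.531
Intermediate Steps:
y(L) = (193 + L)*(L + L²)
a(r) = 85*r
(y(44) + 24207)/(-4349 + (a(-101) + 2552)) = (44*(193 + 44² + 194*44) + 24207)/(-4349 + (85*(-101) + 2552)) = (44*(193 + 1936 + 8536) + 24207)/(-4349 + (-8585 + 2552)) = (44*10665 + 24207)/(-4349 - 6033) = (469260 + 24207)/(-10382) = 493467*(-1/10382) = -493467/10382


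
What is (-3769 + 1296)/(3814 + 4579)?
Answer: -2473/8393 ≈ -0.29465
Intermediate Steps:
(-3769 + 1296)/(3814 + 4579) = -2473/8393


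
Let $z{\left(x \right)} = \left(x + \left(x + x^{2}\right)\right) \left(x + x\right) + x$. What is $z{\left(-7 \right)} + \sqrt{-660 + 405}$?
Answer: $-497 + i \sqrt{255} \approx -497.0 + 15.969 i$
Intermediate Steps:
$z{\left(x \right)} = x + 2 x \left(x^{2} + 2 x\right)$ ($z{\left(x \right)} = \left(x^{2} + 2 x\right) 2 x + x = 2 x \left(x^{2} + 2 x\right) + x = x + 2 x \left(x^{2} + 2 x\right)$)
$z{\left(-7 \right)} + \sqrt{-660 + 405} = - 7 \left(1 + 2 \left(-7\right)^{2} + 4 \left(-7\right)\right) + \sqrt{-660 + 405} = - 7 \left(1 + 2 \cdot 49 - 28\right) + \sqrt{-255} = - 7 \left(1 + 98 - 28\right) + i \sqrt{255} = \left(-7\right) 71 + i \sqrt{255} = -497 + i \sqrt{255}$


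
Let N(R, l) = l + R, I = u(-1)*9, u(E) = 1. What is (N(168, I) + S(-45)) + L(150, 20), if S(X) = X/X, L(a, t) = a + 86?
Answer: 414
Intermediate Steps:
L(a, t) = 86 + a
S(X) = 1
I = 9 (I = 1*9 = 9)
N(R, l) = R + l
(N(168, I) + S(-45)) + L(150, 20) = ((168 + 9) + 1) + (86 + 150) = (177 + 1) + 236 = 178 + 236 = 414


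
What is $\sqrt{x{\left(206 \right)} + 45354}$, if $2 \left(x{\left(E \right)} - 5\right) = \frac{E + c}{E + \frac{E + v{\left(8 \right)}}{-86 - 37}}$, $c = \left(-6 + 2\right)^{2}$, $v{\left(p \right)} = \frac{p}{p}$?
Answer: $\frac{\sqrt{3183066441038}}{8377} \approx 212.98$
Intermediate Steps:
$v{\left(p \right)} = 1$
$c = 16$ ($c = \left(-4\right)^{2} = 16$)
$x{\left(E \right)} = 5 + \frac{16 + E}{2 \left(- \frac{1}{123} + \frac{122 E}{123}\right)}$ ($x{\left(E \right)} = 5 + \frac{\left(E + 16\right) \frac{1}{E + \frac{E + 1}{-86 - 37}}}{2} = 5 + \frac{\left(16 + E\right) \frac{1}{E + \frac{1 + E}{-123}}}{2} = 5 + \frac{\left(16 + E\right) \frac{1}{E + \left(1 + E\right) \left(- \frac{1}{123}\right)}}{2} = 5 + \frac{\left(16 + E\right) \frac{1}{E - \left(\frac{1}{123} + \frac{E}{123}\right)}}{2} = 5 + \frac{\left(16 + E\right) \frac{1}{- \frac{1}{123} + \frac{122 E}{123}}}{2} = 5 + \frac{\frac{1}{- \frac{1}{123} + \frac{122 E}{123}} \left(16 + E\right)}{2} = 5 + \frac{16 + E}{2 \left(- \frac{1}{123} + \frac{122 E}{123}\right)}$)
$\sqrt{x{\left(206 \right)} + 45354} = \sqrt{\frac{1958 + 1343 \cdot 206}{2 \left(-1 + 122 \cdot 206\right)} + 45354} = \sqrt{\frac{1958 + 276658}{2 \left(-1 + 25132\right)} + 45354} = \sqrt{\frac{1}{2} \cdot \frac{1}{25131} \cdot 278616 + 45354} = \sqrt{\frac{46436}{8377} + 45354} = \sqrt{\frac{379976894}{8377}} = \frac{\sqrt{3183066441038}}{8377}$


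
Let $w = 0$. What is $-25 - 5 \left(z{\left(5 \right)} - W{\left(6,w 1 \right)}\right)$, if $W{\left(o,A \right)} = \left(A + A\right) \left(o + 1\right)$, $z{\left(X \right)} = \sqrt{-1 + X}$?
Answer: $-35$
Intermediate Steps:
$W{\left(o,A \right)} = 2 A \left(1 + o\right)$
$-25 - 5 \left(z{\left(5 \right)} - W{\left(6,w 1 \right)}\right) = -25 - 5 \left(\sqrt{-1 + 5} - 2 \cdot 0 \cdot 1 \left(1 + 6\right)\right) = -25 - 5 \left(\sqrt{4} - 2 \cdot 0 \cdot 7\right) = -25 - 5 \left(2 - 0\right) = -25 - 5 \left(2 + 0\right) = -25 - 10 = -35$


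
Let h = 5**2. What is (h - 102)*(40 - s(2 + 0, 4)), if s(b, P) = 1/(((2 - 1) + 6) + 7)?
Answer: -6149/2 ≈ -3074.5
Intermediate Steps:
s(b, P) = 1/14 (s(b, P) = 1/((1 + 6) + 7) = 1/(7 + 7) = 1/14)
h = 25
(h - 102)*(40 - s(2 + 0, 4)) = (25 - 102)*(40 - 1*1/14) = -77*(40 - 1/14) = -77*559/14 = -6149/2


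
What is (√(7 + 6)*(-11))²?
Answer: 1573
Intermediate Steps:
(√(7 + 6)*(-11))² = (√13*(-11))² = (-11*√13)² = 1573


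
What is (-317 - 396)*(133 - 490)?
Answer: 254541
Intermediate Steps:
(-317 - 396)*(133 - 490) = -713*(-357) = 254541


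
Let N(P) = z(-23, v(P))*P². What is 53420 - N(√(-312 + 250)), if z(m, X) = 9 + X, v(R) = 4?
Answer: 54226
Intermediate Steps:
N(P) = 13*P² (N(P) = (9 + 4)*P² = 13*P²)
53420 - N(√(-312 + 250)) = 53420 - 13*(√(-312 + 250))² = 53420 - 13*(√(-62))² = 53420 - 13*(I*√62)² = 53420 - 13*(-62) = 53420 - 1*(-806) = 53420 + 806 = 54226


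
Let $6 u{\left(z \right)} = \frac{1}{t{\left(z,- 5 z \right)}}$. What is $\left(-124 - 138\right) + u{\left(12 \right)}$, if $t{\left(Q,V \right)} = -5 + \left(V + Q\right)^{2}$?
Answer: $- \frac{3614027}{13794} \approx -262.0$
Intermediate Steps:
$t{\left(Q,V \right)} = -5 + \left(Q + V\right)^{2}$
$u{\left(z \right)} = \frac{1}{6 \left(-5 + 16 z^{2}\right)}$ ($u{\left(z \right)} = \frac{1}{6 \left(-5 + \left(z - 5 z\right)^{2}\right)} = \frac{1}{6 \left(-5 + \left(- 4 z\right)^{2}\right)} = \frac{1}{6 \left(-5 + 16 z^{2}\right)}$)
$\left(-124 - 138\right) + u{\left(12 \right)} = \left(-124 - 138\right) + \frac{1}{6 \left(-5 + 16 \cdot 12^{2}\right)} = -262 + \frac{1}{6 \left(-5 + 16 \cdot 144\right)} = -262 + \frac{1}{6 \left(-5 + 2304\right)} = -262 + \frac{1}{6 \cdot 2299} = -262 + \frac{1}{6} \cdot \frac{1}{2299} = -262 + \frac{1}{13794} = - \frac{3614027}{13794}$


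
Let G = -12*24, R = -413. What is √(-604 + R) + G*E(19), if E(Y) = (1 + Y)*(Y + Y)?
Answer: -218880 + 3*I*√113 ≈ -2.1888e+5 + 31.89*I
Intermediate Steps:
G = -288
E(Y) = 2*Y*(1 + Y) (E(Y) = (1 + Y)*(2*Y) = 2*Y*(1 + Y))
√(-604 + R) + G*E(19) = √(-604 - 413) - 576*19*(1 + 19) = √(-1017) - 576*19*20 = 3*I*√113 - 288*760 = 3*I*√113 - 218880 = -218880 + 3*I*√113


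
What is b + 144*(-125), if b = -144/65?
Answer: -1170144/65 ≈ -18002.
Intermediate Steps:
b = -144/65 (b = -144*1/65 = -144/65 ≈ -2.2154)
b + 144*(-125) = -144/65 + 144*(-125) = -144/65 - 18000 = -1170144/65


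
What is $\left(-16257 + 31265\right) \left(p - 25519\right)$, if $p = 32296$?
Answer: $101709216$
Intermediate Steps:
$\left(-16257 + 31265\right) \left(p - 25519\right) = \left(-16257 + 31265\right) \left(32296 - 25519\right) = 15008 \cdot 6777 = 101709216$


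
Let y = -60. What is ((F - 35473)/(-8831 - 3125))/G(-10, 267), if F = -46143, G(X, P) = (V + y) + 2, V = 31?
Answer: -20404/80703 ≈ -0.25283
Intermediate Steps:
G(X, P) = -27 (G(X, P) = (31 - 60) + 2 = -29 + 2 = -27)
((F - 35473)/(-8831 - 3125))/G(-10, 267) = ((-46143 - 35473)/(-8831 - 3125))/(-27) = -81616/(-11956)*(-1/27) = -81616*(-1/11956)*(-1/27) = (20404/2989)*(-1/27) = -20404/80703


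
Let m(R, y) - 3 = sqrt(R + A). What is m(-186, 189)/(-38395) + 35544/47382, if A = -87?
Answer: 227428289/303205315 - I*sqrt(273)/38395 ≈ 0.75008 - 0.00043033*I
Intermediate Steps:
m(R, y) = 3 + sqrt(-87 + R) (m(R, y) = 3 + sqrt(R - 87) = 3 + sqrt(-87 + R))
m(-186, 189)/(-38395) + 35544/47382 = (3 + sqrt(-87 - 186))/(-38395) + 35544/47382 = (3 + sqrt(-273))*(-1/38395) + 35544*(1/47382) = (3 + I*sqrt(273))*(-1/38395) + 5924/7897 = (-3/38395 - I*sqrt(273)/38395) + 5924/7897 = 227428289/303205315 - I*sqrt(273)/38395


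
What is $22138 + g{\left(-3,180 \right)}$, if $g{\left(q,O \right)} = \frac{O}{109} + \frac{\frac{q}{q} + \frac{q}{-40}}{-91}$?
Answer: $\frac{8784123393}{396760} \approx 22140.0$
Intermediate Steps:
$g{\left(q,O \right)} = - \frac{1}{91} + \frac{O}{109} + \frac{q}{3640}$ ($g{\left(q,O \right)} = O \frac{1}{109} + \left(1 + q \left(- \frac{1}{40}\right)\right) \left(- \frac{1}{91}\right) = \frac{O}{109} + \left(1 - \frac{q}{40}\right) \left(- \frac{1}{91}\right) = \frac{O}{109} + \left(- \frac{1}{91} + \frac{q}{3640}\right) = - \frac{1}{91} + \frac{O}{109} + \frac{q}{3640}$)
$22138 + g{\left(-3,180 \right)} = 22138 + \left(- \frac{1}{91} + \frac{1}{109} \cdot 180 + \frac{1}{3640} \left(-3\right)\right) = 22138 - - \frac{650513}{396760} = 22138 + \frac{650513}{396760} = \frac{8784123393}{396760}$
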